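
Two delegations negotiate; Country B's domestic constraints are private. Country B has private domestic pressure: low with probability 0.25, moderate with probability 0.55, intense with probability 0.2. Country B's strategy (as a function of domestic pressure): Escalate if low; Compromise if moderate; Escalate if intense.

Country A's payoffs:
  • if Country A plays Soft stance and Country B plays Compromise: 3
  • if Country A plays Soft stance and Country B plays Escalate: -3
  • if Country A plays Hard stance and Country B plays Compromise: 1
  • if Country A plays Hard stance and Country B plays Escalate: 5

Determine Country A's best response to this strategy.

Hard stance

Compute Country A's expected payoff for each action, taking the expectation over Country B's type.
E[Soft stance] = 0.25·(-3) + 0.55·(3) + 0.2·(-3) = 0.3
E[Hard stance] = 0.25·(5) + 0.55·(1) + 0.2·(5) = 2.8
Best response: Hard stance (2.8 is the largest).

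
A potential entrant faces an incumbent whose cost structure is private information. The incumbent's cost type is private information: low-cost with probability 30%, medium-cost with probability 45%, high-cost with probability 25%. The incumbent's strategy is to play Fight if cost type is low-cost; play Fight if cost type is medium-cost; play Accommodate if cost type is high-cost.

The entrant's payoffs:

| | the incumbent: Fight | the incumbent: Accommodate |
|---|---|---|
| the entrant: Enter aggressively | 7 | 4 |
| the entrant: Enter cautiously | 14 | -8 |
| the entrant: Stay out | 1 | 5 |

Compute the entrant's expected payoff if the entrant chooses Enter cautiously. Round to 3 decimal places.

E[Enter cautiously] = 0.3·14 + 0.45·14 + 0.25·(-8) = 4.2 + 6.3 + (-2) = 8.5

8.500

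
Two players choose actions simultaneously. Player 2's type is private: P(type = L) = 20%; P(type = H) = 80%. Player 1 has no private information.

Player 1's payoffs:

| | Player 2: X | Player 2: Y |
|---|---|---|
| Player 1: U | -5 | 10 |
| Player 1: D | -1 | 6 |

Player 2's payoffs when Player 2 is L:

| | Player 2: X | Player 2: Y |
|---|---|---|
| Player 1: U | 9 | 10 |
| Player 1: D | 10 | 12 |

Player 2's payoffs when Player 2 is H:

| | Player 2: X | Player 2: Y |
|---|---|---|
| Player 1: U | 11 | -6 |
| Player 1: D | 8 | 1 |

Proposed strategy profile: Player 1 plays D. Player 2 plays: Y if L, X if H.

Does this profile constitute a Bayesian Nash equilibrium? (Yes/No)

Player 1 plays D: E[D] = 0.2·(6) + 0.8·(-1) = 0.4; E[U] = -2. Best-responding. ✓
Player 2 (type L), facing D: X gives 10, Y gives 12. Proposed Y is best. ✓
Player 2 (type H), facing D: X gives 8, Y gives 1. Proposed X is best. ✓

Yes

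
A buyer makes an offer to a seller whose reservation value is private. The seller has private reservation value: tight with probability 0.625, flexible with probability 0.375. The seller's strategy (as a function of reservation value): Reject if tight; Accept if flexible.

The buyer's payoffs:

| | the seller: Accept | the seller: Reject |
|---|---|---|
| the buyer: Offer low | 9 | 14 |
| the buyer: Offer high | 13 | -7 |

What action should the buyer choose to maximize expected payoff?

Offer low

E[Offer low] = 0.625·(14) + 0.375·(9) = 12.125
E[Offer high] = 0.625·(-7) + 0.375·(13) = 0.5
Best response: Offer low (12.125 is the largest).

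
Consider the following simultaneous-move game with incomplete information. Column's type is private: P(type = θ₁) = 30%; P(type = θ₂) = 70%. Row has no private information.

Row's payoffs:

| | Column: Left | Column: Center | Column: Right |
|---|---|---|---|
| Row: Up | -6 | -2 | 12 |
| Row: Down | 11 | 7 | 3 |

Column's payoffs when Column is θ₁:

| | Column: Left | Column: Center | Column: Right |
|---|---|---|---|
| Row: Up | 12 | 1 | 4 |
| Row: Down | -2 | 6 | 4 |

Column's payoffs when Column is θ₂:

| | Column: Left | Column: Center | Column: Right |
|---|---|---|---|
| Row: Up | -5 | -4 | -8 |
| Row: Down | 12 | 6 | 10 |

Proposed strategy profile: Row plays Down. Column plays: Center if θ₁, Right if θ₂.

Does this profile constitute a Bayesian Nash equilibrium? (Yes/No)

No

A profile is a BNE iff every type of every player is best-responding given beliefs about the other side.
Row plays Down: E[Down] = 0.3·(7) + 0.7·(3) = 4.2; E[Up] = 7.8. Not best-responding. ✗
Column (type θ₁), facing Down: Left gives -2, Center gives 6, Right gives 4. Proposed Center is best. ✓
Column (type θ₂), facing Down: Left gives 12, Center gives 6, Right gives 10. Proposed Right is not best — profitable deviation exists. ✗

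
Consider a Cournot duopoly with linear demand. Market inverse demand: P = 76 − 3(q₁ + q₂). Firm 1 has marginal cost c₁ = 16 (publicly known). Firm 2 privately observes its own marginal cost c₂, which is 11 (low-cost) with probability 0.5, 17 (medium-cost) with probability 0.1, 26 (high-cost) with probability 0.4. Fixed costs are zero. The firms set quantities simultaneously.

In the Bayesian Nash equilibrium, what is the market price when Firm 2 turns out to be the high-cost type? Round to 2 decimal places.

40.73

Type-c best response for Firm 2: q₂(c) = (76 − c)/6 − q₁/2.
Firm 1 maximizes expected profit; its first-order condition is 76 − 6q₁ − 3E[q₂] − 16 = 0.
Substituting E[q₂] and solving: E[c₂] = 17.6, so q₁ = (76 − 2·16 + 17.6)/9 = 6.84444.
q₂(high-cost) = 4.91111, so P = 76 − 3·(6.84444 + 4.91111) = 40.7333.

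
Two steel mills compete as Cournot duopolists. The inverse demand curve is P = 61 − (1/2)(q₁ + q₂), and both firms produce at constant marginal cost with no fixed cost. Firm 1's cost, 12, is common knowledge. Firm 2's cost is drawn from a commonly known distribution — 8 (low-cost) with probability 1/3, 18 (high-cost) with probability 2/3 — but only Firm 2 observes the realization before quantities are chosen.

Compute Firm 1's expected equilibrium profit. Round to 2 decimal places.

593.21

Firm 2 with cost c maximizes (61 − (1/2)(q₁+q₂) − c)·q₂, giving q₂(c) = (61 − c − (1/2)q₁).
E[c₂] = 1/3·8 + 2/3·18 = 14.6667
Firm 1's FOC against E[q₂] yields q₁ = (61 − 2·12 + E[c₂])/(3/2) = (61 − 24 + 14.6667)/(3/2) = 34.4444.
E[P] = 61 − (1/2)·(q₁ + E[q₂]) = 29.2222; Firm 1's expected profit = (E[P] − 12)·q₁ = (29.2222 − 12)·34.4444 = 593.21.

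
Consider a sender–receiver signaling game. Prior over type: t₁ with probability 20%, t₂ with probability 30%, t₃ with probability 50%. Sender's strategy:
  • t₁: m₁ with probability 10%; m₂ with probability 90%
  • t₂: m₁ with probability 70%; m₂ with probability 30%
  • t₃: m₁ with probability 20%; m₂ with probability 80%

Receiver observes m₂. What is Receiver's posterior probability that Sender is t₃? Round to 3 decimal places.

0.597

P(m₂) = 0.2·0.9 + 0.3·0.3 + 0.5·0.8 = 0.67
P(t₃ | m₂) = (0.5·0.8) / 0.67 = 0.4 / 0.67 = 0.597015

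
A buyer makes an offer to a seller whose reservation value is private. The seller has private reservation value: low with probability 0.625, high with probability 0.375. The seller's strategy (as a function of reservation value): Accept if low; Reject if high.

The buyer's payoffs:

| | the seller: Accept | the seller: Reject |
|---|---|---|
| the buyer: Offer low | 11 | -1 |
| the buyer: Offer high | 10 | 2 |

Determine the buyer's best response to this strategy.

Offer high

Compute the buyer's expected payoff for each action, taking the expectation over the seller's type.
E[Offer low] = 0.625·(11) + 0.375·(-1) = 6.5
E[Offer high] = 0.625·(10) + 0.375·(2) = 7
Best response: Offer high (7 is the largest).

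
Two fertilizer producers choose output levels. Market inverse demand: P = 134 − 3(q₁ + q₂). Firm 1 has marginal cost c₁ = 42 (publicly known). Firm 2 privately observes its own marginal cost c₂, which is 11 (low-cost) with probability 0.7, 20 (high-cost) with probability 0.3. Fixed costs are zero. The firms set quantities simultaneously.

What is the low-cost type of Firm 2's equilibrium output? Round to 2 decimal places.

16.96

Firm 2 with cost c maximizes (134 − 3(q₁+q₂) − c)·q₂, giving q₂(c) = (134 − c − 3q₁)/6.
E[c₂] = 0.7·11 + 0.3·20 = 13.7
Firm 1's FOC against E[q₂] yields q₁ = (134 − 2·42 + E[c₂])/9 = (134 − 84 + 13.7)/9 = 7.07778.
q₂(low-cost) = (134 − 11 − 3·7.07778)/6 = 16.9611.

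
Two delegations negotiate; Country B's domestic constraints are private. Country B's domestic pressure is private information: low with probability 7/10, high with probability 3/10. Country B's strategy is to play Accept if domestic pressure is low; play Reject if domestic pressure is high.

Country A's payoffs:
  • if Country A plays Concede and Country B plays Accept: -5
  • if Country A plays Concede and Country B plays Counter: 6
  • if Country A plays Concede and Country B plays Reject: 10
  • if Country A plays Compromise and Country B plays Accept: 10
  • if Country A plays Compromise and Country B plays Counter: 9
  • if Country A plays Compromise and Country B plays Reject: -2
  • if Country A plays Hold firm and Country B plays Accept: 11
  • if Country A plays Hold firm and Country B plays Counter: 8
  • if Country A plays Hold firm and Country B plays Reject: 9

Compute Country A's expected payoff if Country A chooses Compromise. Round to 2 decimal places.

6.40

E[Compromise] = 7/10·10 + 3/10·(-2) = 7 + (-3/5) = 32/5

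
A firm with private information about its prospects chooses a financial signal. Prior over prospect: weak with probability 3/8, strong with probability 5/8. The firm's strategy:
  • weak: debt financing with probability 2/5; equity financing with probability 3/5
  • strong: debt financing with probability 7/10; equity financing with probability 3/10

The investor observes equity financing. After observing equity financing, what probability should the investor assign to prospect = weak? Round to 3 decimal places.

0.545

Apply Bayes' rule using the sender's strategy as the likelihood.
P(equity financing) = (3/8)·(3/5) + (5/8)·(3/10) = 33/80
P(weak | equity financing) = ((3/8)·(3/5)) / (33/80) = (9/40) / (33/80) = 6/11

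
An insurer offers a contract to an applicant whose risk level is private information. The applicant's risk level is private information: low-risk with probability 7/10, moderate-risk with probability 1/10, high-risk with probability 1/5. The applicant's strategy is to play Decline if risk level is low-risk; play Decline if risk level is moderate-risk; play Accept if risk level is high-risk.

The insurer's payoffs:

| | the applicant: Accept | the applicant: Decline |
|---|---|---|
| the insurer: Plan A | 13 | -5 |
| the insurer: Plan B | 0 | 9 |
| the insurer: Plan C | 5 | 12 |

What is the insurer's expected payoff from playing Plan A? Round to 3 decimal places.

E[Plan A] = 7/10·(-5) + 1/10·(-5) + 1/5·13 = (-7/2) + (-1/2) + 13/5 = -7/5

-1.400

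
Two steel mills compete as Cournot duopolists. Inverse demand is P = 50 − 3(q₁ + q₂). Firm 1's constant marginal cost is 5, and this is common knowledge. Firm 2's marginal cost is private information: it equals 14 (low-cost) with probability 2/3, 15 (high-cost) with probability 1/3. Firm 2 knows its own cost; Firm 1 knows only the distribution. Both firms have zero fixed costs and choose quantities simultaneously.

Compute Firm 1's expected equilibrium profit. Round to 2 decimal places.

109.34

Each type of Firm 2 best-responds to q₁; Firm 1 best-responds to the expected q₂ over Firm 2's types.
Firm 2 with cost c maximizes (50 − 3(q₁+q₂) − c)·q₂, giving q₂(c) = (50 − c − 3q₁)/6.
E[c₂] = 2/3·14 + 1/3·15 = 14.3333
Firm 1's FOC against E[q₂] yields q₁ = (50 − 2·5 + E[c₂])/9 = (50 − 10 + 14.3333)/9 = 6.03704.
E[P] = 50 − 3·(q₁ + E[q₂]) = 23.1111; Firm 1's expected profit = (E[P] − 5)·q₁ = (23.1111 − 5)·6.03704 = 109.337.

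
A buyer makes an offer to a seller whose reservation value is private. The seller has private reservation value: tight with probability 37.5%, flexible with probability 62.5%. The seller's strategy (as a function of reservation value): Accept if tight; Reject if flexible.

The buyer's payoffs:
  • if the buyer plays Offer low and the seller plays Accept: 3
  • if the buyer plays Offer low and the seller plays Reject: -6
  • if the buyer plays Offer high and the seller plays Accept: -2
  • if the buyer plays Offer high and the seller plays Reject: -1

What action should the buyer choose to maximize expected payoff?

Offer high

E[Offer low] = 0.375·(3) + 0.625·(-6) = -2.625
E[Offer high] = 0.375·(-2) + 0.625·(-1) = -1.375
Best response: Offer high (-1.375 is the largest).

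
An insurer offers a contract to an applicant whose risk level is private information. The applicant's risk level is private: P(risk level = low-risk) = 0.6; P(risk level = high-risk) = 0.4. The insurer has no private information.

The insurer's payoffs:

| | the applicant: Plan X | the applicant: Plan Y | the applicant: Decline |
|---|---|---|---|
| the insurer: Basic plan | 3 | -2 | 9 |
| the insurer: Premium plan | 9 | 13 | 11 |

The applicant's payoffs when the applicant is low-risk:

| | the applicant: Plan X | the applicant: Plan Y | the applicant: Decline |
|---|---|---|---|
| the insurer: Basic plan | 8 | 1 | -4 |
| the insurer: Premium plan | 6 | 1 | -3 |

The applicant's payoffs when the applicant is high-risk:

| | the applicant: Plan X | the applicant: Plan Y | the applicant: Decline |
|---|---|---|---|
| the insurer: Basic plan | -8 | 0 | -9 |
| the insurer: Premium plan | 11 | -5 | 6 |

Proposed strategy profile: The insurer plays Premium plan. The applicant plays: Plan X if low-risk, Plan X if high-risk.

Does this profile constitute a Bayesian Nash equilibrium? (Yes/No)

Yes

A profile is a BNE iff every type of every player is best-responding given beliefs about the other side.
The insurer plays Premium plan: E[Premium plan] = 0.6·(9) + 0.4·(9) = 9; E[Basic plan] = 3. Best-responding. ✓
The applicant (risk level low-risk), facing Premium plan: Plan X gives 6, Plan Y gives 1, Decline gives -3. Proposed Plan X is best. ✓
The applicant (risk level high-risk), facing Premium plan: Plan X gives 11, Plan Y gives -5, Decline gives 6. Proposed Plan X is best. ✓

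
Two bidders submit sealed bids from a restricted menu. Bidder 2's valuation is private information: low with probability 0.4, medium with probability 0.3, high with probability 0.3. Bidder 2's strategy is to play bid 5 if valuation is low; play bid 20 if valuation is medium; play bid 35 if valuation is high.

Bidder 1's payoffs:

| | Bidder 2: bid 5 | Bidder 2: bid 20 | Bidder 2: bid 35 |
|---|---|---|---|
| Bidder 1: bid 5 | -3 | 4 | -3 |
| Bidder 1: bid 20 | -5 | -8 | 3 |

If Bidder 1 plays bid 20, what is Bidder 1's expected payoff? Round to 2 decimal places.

E[bid 20] = 0.4·(-5) + 0.3·(-8) + 0.3·3 = (-2) + (-2.4) + 0.9 = -3.5

-3.50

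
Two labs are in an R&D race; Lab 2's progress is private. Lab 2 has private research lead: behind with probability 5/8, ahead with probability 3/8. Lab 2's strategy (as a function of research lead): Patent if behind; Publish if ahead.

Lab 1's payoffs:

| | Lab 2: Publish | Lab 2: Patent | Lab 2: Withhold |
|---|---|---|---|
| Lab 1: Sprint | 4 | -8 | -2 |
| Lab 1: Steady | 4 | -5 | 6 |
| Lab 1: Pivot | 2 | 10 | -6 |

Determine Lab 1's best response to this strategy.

Compute Lab 1's expected payoff for each action, taking the expectation over Lab 2's type.
E[Sprint] = 5/8·(-8) + 3/8·(4) = -7/2
E[Steady] = 5/8·(-5) + 3/8·(4) = -13/8
E[Pivot] = 5/8·(10) + 3/8·(2) = 7
Best response: Pivot (7 is the largest).

Pivot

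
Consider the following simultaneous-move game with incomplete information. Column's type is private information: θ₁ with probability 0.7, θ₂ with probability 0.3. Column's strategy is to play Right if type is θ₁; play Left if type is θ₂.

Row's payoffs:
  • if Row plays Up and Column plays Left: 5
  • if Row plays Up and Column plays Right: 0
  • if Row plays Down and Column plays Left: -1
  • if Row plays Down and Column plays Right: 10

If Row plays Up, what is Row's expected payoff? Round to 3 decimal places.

1.500

E[Up] = 0.7·0 + 0.3·5 = 0 + 1.5 = 1.5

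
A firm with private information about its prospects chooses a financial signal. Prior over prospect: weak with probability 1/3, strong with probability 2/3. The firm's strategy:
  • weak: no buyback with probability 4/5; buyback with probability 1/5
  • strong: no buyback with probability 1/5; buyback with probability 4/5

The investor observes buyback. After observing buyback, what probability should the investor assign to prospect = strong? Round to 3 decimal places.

P(buyback) = (1/3)·(1/5) + (2/3)·(4/5) = 3/5
P(strong | buyback) = ((2/3)·(4/5)) / (3/5) = (8/15) / (3/5) = 8/9

0.889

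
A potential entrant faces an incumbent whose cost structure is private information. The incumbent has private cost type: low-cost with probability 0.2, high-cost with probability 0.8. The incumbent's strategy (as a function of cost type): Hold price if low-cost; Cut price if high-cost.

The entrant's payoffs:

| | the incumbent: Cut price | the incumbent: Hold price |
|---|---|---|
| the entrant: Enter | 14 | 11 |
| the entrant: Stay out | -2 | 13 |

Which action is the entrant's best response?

Enter

E[Enter] = 0.2·(11) + 0.8·(14) = 13.4
E[Stay out] = 0.2·(13) + 0.8·(-2) = 1
Best response: Enter (13.4 is the largest).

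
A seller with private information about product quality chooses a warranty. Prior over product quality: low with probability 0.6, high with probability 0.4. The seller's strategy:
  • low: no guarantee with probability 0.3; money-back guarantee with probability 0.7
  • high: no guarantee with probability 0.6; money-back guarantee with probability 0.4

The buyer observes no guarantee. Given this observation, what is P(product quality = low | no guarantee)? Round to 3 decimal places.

Apply Bayes' rule using the sender's strategy as the likelihood.
P(no guarantee) = 0.6·0.3 + 0.4·0.6 = 0.42
P(low | no guarantee) = (0.6·0.3) / 0.42 = 0.18 / 0.42 = 0.428571

0.429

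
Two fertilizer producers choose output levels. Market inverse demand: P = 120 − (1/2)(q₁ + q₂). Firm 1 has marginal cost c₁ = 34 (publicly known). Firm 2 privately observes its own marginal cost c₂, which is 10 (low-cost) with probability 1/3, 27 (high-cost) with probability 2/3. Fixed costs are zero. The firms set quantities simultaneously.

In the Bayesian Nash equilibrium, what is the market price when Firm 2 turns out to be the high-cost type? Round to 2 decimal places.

Type-c best response for Firm 2: q₂(c) = (120 − c) − q₁/2.
Firm 1 maximizes expected profit; its first-order condition is 120 − q₁ − (1/2)E[q₂] − 34 = 0.
Substituting E[q₂] and solving: E[c₂] = 21.3333, so q₁ = (120 − 2·34 + 21.3333)/(3/2) = 48.8889.
q₂(high-cost) = 68.5556, so P = 120 − (1/2)·(48.8889 + 68.5556) = 61.2778.

61.28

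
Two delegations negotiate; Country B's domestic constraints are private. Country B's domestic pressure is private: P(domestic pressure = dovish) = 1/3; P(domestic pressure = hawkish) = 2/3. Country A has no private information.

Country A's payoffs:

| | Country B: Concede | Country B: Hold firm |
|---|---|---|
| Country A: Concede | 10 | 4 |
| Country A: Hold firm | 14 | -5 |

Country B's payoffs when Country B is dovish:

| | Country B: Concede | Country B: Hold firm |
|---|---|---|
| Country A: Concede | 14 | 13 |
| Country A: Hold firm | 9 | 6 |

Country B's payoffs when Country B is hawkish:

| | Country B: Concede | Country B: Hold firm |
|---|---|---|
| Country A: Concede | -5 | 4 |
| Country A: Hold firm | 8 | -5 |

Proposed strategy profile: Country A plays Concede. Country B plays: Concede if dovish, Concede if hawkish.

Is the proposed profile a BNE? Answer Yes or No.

Country A plays Concede: E[Concede] = 1/3·(10) + 2/3·(10) = 10; E[Hold firm] = 14. Not best-responding. ✗
Country B (domestic pressure dovish), facing Concede: Concede gives 14, Hold firm gives 13. Proposed Concede is best. ✓
Country B (domestic pressure hawkish), facing Concede: Concede gives -5, Hold firm gives 4. Proposed Concede is not best — profitable deviation exists. ✗

No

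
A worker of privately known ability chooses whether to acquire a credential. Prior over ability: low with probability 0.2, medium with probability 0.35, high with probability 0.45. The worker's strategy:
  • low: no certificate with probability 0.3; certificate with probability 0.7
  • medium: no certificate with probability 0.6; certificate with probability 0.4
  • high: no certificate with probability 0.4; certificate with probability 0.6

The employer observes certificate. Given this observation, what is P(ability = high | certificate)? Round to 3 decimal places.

0.491

Apply Bayes' rule using the sender's strategy as the likelihood.
P(certificate) = 0.2·0.7 + 0.35·0.4 + 0.45·0.6 = 0.55
P(high | certificate) = (0.45·0.6) / 0.55 = 0.27 / 0.55 = 0.490909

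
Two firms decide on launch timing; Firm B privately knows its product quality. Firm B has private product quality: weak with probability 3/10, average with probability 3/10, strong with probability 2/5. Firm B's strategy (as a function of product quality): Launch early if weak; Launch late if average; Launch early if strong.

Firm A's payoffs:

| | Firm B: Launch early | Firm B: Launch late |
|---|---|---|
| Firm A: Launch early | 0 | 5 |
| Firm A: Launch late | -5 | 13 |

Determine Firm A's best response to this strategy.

Launch early

E[Launch early] = 3/10·(0) + 3/10·(5) + 2/5·(0) = 3/2
E[Launch late] = 3/10·(-5) + 3/10·(13) + 2/5·(-5) = 2/5
Best response: Launch early (3/2 is the largest).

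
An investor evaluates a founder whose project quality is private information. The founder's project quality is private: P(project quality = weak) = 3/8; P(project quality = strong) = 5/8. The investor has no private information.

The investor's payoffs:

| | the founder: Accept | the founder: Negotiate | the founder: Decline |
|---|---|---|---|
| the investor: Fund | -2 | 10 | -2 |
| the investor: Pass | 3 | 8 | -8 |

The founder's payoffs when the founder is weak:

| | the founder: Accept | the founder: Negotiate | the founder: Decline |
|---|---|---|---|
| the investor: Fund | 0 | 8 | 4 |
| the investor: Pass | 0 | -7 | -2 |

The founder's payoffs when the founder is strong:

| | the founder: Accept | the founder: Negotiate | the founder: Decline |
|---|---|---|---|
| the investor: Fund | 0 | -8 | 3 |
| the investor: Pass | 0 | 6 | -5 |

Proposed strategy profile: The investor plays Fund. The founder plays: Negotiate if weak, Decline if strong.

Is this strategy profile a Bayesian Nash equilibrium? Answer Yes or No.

Yes

The investor plays Fund: E[Fund] = 3/8·(10) + 5/8·(-2) = 5/2; E[Pass] = -2. Best-responding. ✓
The founder (project quality weak), facing Fund: Accept gives 0, Negotiate gives 8, Decline gives 4. Proposed Negotiate is best. ✓
The founder (project quality strong), facing Fund: Accept gives 0, Negotiate gives -8, Decline gives 3. Proposed Decline is best. ✓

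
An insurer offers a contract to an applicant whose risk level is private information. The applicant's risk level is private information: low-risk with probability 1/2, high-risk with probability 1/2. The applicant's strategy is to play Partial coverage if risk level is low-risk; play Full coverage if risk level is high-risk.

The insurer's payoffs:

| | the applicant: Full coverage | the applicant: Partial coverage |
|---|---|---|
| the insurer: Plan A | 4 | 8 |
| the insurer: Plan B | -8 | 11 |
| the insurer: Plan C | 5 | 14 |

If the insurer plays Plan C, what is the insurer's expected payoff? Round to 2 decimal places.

9.50

Take the expectation over the applicant's risk level, weighting each type's action by its prior probability.
E[Plan C] = 1/2·14 + 1/2·5 = 7 + 5/2 = 19/2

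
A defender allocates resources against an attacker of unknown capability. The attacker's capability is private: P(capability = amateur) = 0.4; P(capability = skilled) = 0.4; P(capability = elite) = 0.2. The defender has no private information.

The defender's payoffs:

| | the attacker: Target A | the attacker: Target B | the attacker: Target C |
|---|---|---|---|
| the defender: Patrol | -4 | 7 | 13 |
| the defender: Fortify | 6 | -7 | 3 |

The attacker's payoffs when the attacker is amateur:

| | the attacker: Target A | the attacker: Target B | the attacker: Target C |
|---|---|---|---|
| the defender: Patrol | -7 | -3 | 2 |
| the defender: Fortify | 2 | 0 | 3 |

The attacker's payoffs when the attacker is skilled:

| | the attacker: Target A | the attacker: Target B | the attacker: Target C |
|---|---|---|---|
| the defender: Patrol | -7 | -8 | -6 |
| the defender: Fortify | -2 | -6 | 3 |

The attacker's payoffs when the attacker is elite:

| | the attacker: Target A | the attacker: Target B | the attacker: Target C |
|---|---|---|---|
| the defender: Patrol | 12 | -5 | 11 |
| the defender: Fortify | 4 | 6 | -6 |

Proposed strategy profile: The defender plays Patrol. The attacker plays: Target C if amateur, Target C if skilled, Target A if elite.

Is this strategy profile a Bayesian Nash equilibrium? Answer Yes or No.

A profile is a BNE iff every type of every player is best-responding given beliefs about the other side.
The defender plays Patrol: E[Patrol] = 0.4·(13) + 0.4·(13) + 0.2·(-4) = 9.6; E[Fortify] = 3.6. Best-responding. ✓
The attacker (capability amateur), facing Patrol: Target A gives -7, Target B gives -3, Target C gives 2. Proposed Target C is best. ✓
The attacker (capability skilled), facing Patrol: Target A gives -7, Target B gives -8, Target C gives -6. Proposed Target C is best. ✓
The attacker (capability elite), facing Patrol: Target A gives 12, Target B gives -5, Target C gives 11. Proposed Target A is best. ✓

Yes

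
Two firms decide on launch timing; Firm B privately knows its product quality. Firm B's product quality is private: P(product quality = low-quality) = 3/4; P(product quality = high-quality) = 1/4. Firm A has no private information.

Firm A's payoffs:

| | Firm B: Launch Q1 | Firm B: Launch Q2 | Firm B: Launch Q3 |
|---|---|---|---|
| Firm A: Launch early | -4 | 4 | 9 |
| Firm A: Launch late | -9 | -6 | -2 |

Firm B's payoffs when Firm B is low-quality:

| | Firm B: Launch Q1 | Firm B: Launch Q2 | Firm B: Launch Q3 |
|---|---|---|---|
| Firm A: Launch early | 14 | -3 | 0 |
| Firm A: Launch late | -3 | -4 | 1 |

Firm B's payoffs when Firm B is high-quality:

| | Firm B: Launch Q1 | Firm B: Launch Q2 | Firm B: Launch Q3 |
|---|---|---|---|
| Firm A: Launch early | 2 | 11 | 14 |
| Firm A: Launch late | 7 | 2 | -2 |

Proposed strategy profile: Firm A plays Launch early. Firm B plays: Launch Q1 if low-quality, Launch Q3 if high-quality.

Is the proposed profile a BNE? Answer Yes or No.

A profile is a BNE iff every type of every player is best-responding given beliefs about the other side.
Firm A plays Launch early: E[Launch early] = 3/4·(-4) + 1/4·(9) = -3/4; E[Launch late] = -29/4. Best-responding. ✓
Firm B (product quality low-quality), facing Launch early: Launch Q1 gives 14, Launch Q2 gives -3, Launch Q3 gives 0. Proposed Launch Q1 is best. ✓
Firm B (product quality high-quality), facing Launch early: Launch Q1 gives 2, Launch Q2 gives 11, Launch Q3 gives 14. Proposed Launch Q3 is best. ✓

Yes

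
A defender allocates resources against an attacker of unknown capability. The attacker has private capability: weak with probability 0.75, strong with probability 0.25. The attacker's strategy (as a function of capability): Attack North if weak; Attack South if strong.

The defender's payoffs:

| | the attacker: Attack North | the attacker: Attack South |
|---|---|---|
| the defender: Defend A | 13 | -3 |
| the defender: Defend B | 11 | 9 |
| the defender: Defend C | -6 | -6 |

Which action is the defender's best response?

Compute the defender's expected payoff for each action, taking the expectation over the attacker's type.
E[Defend A] = 0.75·(13) + 0.25·(-3) = 9
E[Defend B] = 0.75·(11) + 0.25·(9) = 10.5
E[Defend C] = 0.75·(-6) + 0.25·(-6) = -6
Best response: Defend B (10.5 is the largest).

Defend B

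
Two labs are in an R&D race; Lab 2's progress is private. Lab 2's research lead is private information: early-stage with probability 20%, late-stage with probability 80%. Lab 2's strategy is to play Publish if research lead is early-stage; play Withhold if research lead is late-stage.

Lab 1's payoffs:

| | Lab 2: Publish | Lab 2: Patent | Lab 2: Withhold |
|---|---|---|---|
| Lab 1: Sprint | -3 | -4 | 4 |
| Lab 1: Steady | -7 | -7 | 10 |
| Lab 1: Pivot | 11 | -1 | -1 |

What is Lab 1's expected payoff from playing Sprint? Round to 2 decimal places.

E[Sprint] = 0.2·(-3) + 0.8·4 = (-0.6) + 3.2 = 2.6

2.60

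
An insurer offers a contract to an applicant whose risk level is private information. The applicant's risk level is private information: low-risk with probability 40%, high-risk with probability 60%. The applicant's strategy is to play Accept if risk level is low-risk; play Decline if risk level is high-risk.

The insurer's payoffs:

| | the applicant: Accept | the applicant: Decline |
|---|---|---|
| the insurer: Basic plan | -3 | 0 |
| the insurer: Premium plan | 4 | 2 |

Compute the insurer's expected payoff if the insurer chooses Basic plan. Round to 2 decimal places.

E[Basic plan] = 0.4·(-3) + 0.6·0 = (-1.2) + 0 = -1.2

-1.20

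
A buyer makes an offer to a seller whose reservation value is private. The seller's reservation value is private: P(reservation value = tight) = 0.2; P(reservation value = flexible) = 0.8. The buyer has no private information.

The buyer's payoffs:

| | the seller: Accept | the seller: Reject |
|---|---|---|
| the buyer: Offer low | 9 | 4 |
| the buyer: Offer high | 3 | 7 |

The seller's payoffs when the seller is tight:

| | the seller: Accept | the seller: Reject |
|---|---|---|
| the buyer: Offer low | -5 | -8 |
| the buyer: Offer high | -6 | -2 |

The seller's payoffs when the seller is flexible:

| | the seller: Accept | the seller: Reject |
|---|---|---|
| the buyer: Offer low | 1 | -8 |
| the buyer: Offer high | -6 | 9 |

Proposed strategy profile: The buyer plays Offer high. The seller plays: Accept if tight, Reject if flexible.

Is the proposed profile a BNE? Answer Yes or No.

A profile is a BNE iff every type of every player is best-responding given beliefs about the other side.
The buyer plays Offer high: E[Offer high] = 0.2·(3) + 0.8·(7) = 6.2; E[Offer low] = 5. Best-responding. ✓
The seller (reservation value tight), facing Offer high: Accept gives -6, Reject gives -2. Proposed Accept is not best — profitable deviation exists. ✗
The seller (reservation value flexible), facing Offer high: Accept gives -6, Reject gives 9. Proposed Reject is best. ✓

No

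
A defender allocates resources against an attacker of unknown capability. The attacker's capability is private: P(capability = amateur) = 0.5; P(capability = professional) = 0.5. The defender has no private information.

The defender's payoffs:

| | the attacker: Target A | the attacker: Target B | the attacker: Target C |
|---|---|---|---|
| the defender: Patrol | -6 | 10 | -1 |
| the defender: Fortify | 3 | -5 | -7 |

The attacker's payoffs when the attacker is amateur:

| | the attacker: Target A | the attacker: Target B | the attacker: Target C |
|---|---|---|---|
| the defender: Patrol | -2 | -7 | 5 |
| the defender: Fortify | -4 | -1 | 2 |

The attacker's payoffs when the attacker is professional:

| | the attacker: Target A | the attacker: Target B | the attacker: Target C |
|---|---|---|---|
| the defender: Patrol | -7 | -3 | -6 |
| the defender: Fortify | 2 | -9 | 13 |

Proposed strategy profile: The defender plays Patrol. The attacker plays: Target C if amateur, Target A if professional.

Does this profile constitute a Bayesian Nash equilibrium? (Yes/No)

No

The defender plays Patrol: E[Patrol] = 0.5·(-1) + 0.5·(-6) = -3.5; E[Fortify] = -2. Not best-responding. ✗
The attacker (capability amateur), facing Patrol: Target A gives -2, Target B gives -7, Target C gives 5. Proposed Target C is best. ✓
The attacker (capability professional), facing Patrol: Target A gives -7, Target B gives -3, Target C gives -6. Proposed Target A is not best — profitable deviation exists. ✗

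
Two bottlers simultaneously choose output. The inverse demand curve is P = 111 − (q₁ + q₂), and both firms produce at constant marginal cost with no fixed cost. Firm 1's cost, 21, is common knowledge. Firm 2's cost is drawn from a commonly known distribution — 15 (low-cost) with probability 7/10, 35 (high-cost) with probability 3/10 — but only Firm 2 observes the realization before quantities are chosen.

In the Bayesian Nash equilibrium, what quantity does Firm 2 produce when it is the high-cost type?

Type-c best response for Firm 2: q₂(c) = (111 − c)/2 − q₁/2.
Firm 1 maximizes expected profit; its first-order condition is 111 − 2q₁ − E[q₂] − 21 = 0.
Substituting E[q₂] and solving: E[c₂] = 21, so q₁ = (111 − 2·21 + 21)/3 = 30.
q₂(high-cost) = (111 − 35 − 30)/2 = 23.

23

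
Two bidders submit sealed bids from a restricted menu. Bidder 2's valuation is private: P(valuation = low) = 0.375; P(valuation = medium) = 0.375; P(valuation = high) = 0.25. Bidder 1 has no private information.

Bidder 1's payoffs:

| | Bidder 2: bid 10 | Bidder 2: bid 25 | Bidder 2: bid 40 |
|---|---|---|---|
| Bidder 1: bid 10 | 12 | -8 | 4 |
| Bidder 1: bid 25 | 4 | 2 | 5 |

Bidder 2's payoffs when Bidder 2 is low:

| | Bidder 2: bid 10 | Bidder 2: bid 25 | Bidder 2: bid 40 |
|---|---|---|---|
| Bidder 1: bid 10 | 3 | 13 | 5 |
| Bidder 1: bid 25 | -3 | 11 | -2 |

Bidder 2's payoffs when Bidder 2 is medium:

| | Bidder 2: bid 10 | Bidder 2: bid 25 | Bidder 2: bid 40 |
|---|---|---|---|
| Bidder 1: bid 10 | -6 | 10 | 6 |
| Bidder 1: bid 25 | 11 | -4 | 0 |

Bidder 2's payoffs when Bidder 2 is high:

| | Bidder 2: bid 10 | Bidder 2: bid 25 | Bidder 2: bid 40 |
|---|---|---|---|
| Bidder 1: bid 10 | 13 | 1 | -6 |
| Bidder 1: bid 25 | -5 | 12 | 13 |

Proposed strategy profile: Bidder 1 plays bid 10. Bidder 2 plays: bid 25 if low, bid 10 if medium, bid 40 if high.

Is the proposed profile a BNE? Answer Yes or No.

No

Bidder 1 plays bid 10: E[bid 10] = 0.375·(-8) + 0.375·(12) + 0.25·(4) = 2.5; E[bid 25] = 3.5. Not best-responding. ✗
Bidder 2 (valuation low), facing bid 10: bid 10 gives 3, bid 25 gives 13, bid 40 gives 5. Proposed bid 25 is best. ✓
Bidder 2 (valuation medium), facing bid 10: bid 10 gives -6, bid 25 gives 10, bid 40 gives 6. Proposed bid 10 is not best — profitable deviation exists. ✗
Bidder 2 (valuation high), facing bid 10: bid 10 gives 13, bid 25 gives 1, bid 40 gives -6. Proposed bid 40 is not best — profitable deviation exists. ✗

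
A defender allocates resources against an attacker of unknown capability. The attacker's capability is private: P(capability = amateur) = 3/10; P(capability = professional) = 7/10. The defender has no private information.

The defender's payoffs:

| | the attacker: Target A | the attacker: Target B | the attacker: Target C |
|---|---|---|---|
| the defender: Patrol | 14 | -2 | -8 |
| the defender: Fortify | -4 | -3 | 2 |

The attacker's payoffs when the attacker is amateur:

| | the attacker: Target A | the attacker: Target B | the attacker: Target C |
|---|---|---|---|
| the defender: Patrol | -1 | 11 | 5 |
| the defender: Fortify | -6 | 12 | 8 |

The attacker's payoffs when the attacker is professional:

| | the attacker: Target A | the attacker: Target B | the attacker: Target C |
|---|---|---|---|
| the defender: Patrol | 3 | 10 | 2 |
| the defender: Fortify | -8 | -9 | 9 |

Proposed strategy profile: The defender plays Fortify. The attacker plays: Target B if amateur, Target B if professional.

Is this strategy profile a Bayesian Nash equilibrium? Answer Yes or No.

No

The defender plays Fortify: E[Fortify] = 3/10·(-3) + 7/10·(-3) = -3; E[Patrol] = -2. Not best-responding. ✗
The attacker (capability amateur), facing Fortify: Target A gives -6, Target B gives 12, Target C gives 8. Proposed Target B is best. ✓
The attacker (capability professional), facing Fortify: Target A gives -8, Target B gives -9, Target C gives 9. Proposed Target B is not best — profitable deviation exists. ✗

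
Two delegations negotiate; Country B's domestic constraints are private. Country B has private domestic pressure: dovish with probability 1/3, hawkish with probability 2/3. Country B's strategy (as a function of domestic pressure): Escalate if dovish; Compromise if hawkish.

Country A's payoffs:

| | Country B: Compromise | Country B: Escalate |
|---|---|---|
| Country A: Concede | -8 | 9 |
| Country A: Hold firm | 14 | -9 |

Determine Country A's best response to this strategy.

Hold firm

E[Concede] = 1/3·(9) + 2/3·(-8) = -7/3
E[Hold firm] = 1/3·(-9) + 2/3·(14) = 19/3
Best response: Hold firm (19/3 is the largest).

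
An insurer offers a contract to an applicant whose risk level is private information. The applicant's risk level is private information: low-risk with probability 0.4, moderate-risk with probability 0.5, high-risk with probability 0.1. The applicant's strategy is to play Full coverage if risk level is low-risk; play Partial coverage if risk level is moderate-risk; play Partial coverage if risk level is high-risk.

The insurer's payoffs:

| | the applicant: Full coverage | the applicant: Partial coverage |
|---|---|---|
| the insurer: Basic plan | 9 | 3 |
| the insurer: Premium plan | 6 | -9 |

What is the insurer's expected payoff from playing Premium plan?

-3

E[Premium plan] = 0.4·6 + 0.5·(-9) + 0.1·(-9) = 2.4 + (-4.5) + (-0.9) = -3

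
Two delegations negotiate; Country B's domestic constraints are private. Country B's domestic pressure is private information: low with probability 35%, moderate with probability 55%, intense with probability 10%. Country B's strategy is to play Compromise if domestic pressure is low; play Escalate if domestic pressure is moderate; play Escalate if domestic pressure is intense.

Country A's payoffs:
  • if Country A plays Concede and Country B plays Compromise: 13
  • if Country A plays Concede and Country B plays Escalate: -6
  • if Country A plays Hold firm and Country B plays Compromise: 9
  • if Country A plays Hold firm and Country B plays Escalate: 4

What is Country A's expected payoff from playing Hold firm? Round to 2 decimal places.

5.75

E[Hold firm] = 0.35·9 + 0.55·4 + 0.1·4 = 3.15 + 2.2 + 0.4 = 5.75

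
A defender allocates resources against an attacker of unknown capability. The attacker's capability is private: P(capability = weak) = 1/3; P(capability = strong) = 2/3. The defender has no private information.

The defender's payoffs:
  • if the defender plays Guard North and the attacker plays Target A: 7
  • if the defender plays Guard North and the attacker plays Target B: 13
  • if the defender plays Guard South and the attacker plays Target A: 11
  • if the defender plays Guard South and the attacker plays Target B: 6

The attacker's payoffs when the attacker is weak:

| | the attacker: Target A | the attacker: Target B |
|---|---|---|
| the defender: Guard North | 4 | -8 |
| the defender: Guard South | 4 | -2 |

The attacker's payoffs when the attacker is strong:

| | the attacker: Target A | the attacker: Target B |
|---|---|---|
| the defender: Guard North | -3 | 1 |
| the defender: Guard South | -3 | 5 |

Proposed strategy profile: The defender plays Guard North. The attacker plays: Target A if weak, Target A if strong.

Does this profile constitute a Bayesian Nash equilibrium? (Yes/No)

A profile is a BNE iff every type of every player is best-responding given beliefs about the other side.
The defender plays Guard North: E[Guard North] = 1/3·(7) + 2/3·(7) = 7; E[Guard South] = 11. Not best-responding. ✗
The attacker (capability weak), facing Guard North: Target A gives 4, Target B gives -8. Proposed Target A is best. ✓
The attacker (capability strong), facing Guard North: Target A gives -3, Target B gives 1. Proposed Target A is not best — profitable deviation exists. ✗

No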